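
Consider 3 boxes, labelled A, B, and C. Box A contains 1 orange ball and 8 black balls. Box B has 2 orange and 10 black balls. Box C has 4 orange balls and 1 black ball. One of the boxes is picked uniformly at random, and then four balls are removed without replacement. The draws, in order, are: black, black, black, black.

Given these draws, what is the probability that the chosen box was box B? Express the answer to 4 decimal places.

Under each hypothesis, the probability of the observed sequence is: P(data | box A) = (8/9)(7/8)(6/7)(5/6) = 5/9; P(data | box B) = (10/12)(9/11)(8/10)(7/9) = 14/33; P(data | box C) = (1/5)(0/4) = 0.
The prior-weighted likelihoods are 1/3 · 5/9 = 5/27, 1/3 · 14/33 = 14/99, 1/3 · 0 = 0; with total 97/297.
Hence P(box B | data) = (14/99) / (97/297) = 42/97.

0.4330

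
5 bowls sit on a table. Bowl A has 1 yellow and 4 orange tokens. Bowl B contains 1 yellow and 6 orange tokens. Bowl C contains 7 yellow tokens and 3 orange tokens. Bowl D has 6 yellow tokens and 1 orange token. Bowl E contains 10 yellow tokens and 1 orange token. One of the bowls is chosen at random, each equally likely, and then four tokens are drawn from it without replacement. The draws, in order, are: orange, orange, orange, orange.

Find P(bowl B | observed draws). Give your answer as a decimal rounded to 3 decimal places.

Compute the likelihood of the observed sequence for each case: P(data | bowl A) = (4/5)(3/4)(2/3)(1/2) = 1/5; P(data | bowl B) = (6/7)(5/6)(4/5)(3/4) = 3/7; P(data | bowl C) = (3/10)(2/9)(1/8)(0/7) = 0; P(data | bowl D) = (1/7)(0/6) = 0; P(data | bowl E) = (1/11)(0/10) = 0.
Multiplying each by its prior: 1/5 · 1/5 = 1/25, 1/5 · 3/7 = 3/35, 1/5 · 0 = 0, 1/5 · 0 = 0, 1/5 · 0 = 0; these sum to 22/175.
Therefore the posterior P(bowl B | data) = (3/35) / (22/175) = 15/22.

0.682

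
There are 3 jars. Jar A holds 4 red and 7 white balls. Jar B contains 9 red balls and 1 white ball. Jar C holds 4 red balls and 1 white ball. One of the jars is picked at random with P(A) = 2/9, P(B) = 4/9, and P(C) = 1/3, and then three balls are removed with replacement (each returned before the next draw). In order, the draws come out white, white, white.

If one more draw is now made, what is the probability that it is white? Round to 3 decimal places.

Compute the likelihood of the observed sequence for each case: P(data | jar A) = (7/11)(7/11)(7/11) = 0.2577; P(data | jar B) = (1/10)(1/10)(1/10) = 0.001; P(data | jar C) = (1/5)(1/5)(1/5) = 0.008.
Multiplying each by its prior: 2/9 · 0.2577 = 0.057267, 4/9 · 0.001 = 0.00044444, 1/3 · 0.008 = 0.0026667; with total 0.060378.
The posterior is then P(jar A | data) = 0.94847, P(jar B | data) = 0.007361, P(jar C | data) = 0.044166.
The predictive probability is P(white next | data) = (7/11)(0.94847) + (1/10)(0.007361) + (1/5)(0.044166) = 0.61314.

0.613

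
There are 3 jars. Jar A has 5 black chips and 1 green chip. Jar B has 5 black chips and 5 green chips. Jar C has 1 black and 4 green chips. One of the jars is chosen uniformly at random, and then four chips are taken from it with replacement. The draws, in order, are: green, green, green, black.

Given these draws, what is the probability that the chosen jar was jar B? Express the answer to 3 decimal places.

For each hypothesis, P(data | H) works out to: P(data | jar A) = (1/6)(1/6)(1/6)(5/6) = 0.003858; P(data | jar B) = (5/10)(5/10)(5/10)(5/10) = 0.0625; P(data | jar C) = (4/5)(4/5)(4/5)(1/5) = 0.1024.
Weighting by the prior gives 1/3 · 0.003858 = 0.001286, 1/3 · 0.0625 = 0.020833, 1/3 · 0.1024 = 0.034133; with total 0.056253.
Hence P(jar B | data) = (0.020833) / (0.056253) = 0.37035.

0.370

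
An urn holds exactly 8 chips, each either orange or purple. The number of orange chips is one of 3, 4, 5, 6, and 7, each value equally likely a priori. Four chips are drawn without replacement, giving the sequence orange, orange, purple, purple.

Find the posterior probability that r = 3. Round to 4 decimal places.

0.2703

Compute the likelihood of the observed sequence for each case: P(data | r = 3) = (3/8)(2/7)(5/6)(4/5) = 1/14; P(data | r = 4) = (4/8)(3/7)(4/6)(3/5) = 3/35; P(data | r = 5) = (5/8)(4/7)(3/6)(2/5) = 1/14; P(data | r = 6) = (6/8)(5/7)(2/6)(1/5) = 1/28; P(data | r = 7) = (7/8)(6/7)(1/6)(0/5) = 0.
Weighting by the prior gives 1/5 · 1/14 = 1/70, 1/5 · 3/35 = 3/175, 1/5 · 1/14 = 1/70, 1/5 · 1/28 = 1/140, 1/5 · 0 = 0; these sum to 37/700.
Hence P(r = 3 | data) = (1/70) / (37/700) = 10/37.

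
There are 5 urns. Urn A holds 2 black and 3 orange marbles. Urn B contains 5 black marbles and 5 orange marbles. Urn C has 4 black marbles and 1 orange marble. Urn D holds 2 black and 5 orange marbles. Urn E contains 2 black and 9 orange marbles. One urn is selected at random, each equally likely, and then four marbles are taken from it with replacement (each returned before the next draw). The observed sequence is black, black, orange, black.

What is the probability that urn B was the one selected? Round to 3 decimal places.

0.278

Compute the likelihood of the observed sequence for each case: P(data | urn A) = (2/5)(2/5)(3/5)(2/5) = 0.0384; P(data | urn B) = (5/10)(5/10)(5/10)(5/10) = 0.0625; P(data | urn C) = (4/5)(4/5)(1/5)(4/5) = 0.1024; P(data | urn D) = (2/7)(2/7)(5/7)(2/7) = 0.01666; P(data | urn E) = (2/11)(2/11)(9/11)(2/11) = 0.0049177.
Multiplying each by its prior: 1/5 · 0.0384 = 0.00768, 1/5 · 0.0625 = 0.0125, 1/5 · 0.1024 = 0.02048, 1/5 · 0.01666 = 0.0033319, 1/5 · 0.0049177 = 0.00098354; summing to 0.044975.
Hence P(urn B | data) = (0.0125) / (0.044975) = 0.27793.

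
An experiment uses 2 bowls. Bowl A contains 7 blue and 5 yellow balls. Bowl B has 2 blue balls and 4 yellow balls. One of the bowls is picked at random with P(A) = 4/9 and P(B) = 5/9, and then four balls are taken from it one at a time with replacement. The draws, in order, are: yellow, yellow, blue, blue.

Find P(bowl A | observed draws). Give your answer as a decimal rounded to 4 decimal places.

Compute the likelihood of the observed sequence for each case: P(data | bowl A) = (5/12)(5/12)(7/12)(7/12) = 0.059076; P(data | bowl B) = (4/6)(4/6)(2/6)(2/6) = 0.049383.
Multiplying each by its prior: 4/9 · 0.059076 = 0.026256, 5/9 · 0.049383 = 0.027435; with total 0.053691.
So P(bowl A | data) = (0.026256) / (0.053691) = 0.48902.

0.4890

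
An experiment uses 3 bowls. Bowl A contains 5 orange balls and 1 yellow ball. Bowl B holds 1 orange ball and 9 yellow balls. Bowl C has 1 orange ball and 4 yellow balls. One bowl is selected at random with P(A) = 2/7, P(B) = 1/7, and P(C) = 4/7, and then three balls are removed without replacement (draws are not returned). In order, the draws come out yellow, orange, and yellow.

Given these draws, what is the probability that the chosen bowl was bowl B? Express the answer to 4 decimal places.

0.1111

For each hypothesis, P(data | H) works out to: P(data | bowl A) = (1/6)(5/5)(0/4) = 0; P(data | bowl B) = (9/10)(1/9)(8/8) = 1/10; P(data | bowl C) = (4/5)(1/4)(3/3) = 1/5.
The prior-weighted likelihoods are 2/7 · 0 = 0, 1/7 · 1/10 = 1/70, 4/7 · 1/5 = 4/35; these sum to 9/70.
By Bayes' rule, P(bowl B | data) = (1/70) / (9/70) = 1/9.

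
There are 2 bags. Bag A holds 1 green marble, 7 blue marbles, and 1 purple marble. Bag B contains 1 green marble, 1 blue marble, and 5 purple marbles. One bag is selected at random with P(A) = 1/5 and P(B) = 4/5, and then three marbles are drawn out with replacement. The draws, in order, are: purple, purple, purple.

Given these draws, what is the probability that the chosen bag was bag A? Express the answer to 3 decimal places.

The likelihood of the observed sequence under each hypothesis: P(data | bag A) = (1/9)(1/9)(1/9) = 0.0013717; P(data | bag B) = (5/7)(5/7)(5/7) = 0.36443.
The prior-weighted likelihoods are 1/5 · 0.0013717 = 0.00027435, 4/5 · 0.36443 = 0.29155; with total 0.29182.
Hence P(bag A | data) = (0.00027435) / (0.29182) = 0.00094013.

0.001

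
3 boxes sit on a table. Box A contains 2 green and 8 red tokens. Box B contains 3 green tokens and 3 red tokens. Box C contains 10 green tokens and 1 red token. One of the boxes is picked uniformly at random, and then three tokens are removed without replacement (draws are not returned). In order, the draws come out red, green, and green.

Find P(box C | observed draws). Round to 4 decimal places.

For each hypothesis, P(data | H) works out to: P(data | box A) = (8/10)(2/9)(1/8) = 0.022222; P(data | box B) = (3/6)(3/5)(2/4) = 0.15; P(data | box C) = (1/11)(10/10)(9/9) = 0.090909.
Weighting by the prior gives 1/3 · 0.022222 = 0.0074074, 1/3 · 0.15 = 0.05, 1/3 · 0.090909 = 0.030303; with total 0.08771.
Therefore the posterior P(box C | data) = (0.030303) / (0.08771) = 0.34549.

0.3455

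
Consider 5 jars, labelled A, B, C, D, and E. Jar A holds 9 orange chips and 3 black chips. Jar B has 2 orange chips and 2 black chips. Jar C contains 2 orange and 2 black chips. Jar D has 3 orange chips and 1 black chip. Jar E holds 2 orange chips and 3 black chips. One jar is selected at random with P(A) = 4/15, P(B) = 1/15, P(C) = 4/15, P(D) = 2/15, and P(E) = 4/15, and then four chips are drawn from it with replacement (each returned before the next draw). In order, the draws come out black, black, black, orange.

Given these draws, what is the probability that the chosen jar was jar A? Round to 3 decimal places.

Compute the likelihood of the observed sequence for each case: P(data | jar A) = (3/12)(3/12)(3/12)(9/12) = 0.011719; P(data | jar B) = (2/4)(2/4)(2/4)(2/4) = 0.0625; P(data | jar C) = (2/4)(2/4)(2/4)(2/4) = 0.0625; P(data | jar D) = (1/4)(1/4)(1/4)(3/4) = 0.011719; P(data | jar E) = (3/5)(3/5)(3/5)(2/5) = 0.0864.
The prior-weighted likelihoods are 4/15 · 0.011719 = 0.003125, 1/15 · 0.0625 = 0.0041667, 4/15 · 0.0625 = 0.016667, 2/15 · 0.011719 = 0.0015625, 4/15 · 0.0864 = 0.02304; these sum to 0.048561.
Hence P(jar A | data) = (0.003125) / (0.048561) = 0.064352.

0.064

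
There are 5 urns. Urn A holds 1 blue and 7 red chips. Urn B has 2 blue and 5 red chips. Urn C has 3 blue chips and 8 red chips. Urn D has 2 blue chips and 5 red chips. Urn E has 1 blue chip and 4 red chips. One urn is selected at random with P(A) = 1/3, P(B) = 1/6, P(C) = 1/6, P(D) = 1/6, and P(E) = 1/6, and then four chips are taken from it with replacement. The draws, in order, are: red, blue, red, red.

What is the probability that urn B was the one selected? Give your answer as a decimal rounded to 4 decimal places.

0.1786

For each hypothesis, P(data | H) works out to: P(data | urn A) = (7/8)(1/8)(7/8)(7/8) = 0.08374; P(data | urn B) = (5/7)(2/7)(5/7)(5/7) = 0.10412; P(data | urn C) = (8/11)(3/11)(8/11)(8/11) = 0.10491; P(data | urn D) = (5/7)(2/7)(5/7)(5/7) = 0.10412; P(data | urn E) = (4/5)(1/5)(4/5)(4/5) = 0.1024.
Weighting by the prior gives 1/3 · 0.08374 = 0.027913, 1/6 · 0.10412 = 0.017354, 1/6 · 0.10491 = 0.017485, 1/6 · 0.10412 = 0.017354, 1/6 · 0.1024 = 0.017067; these sum to 0.097173.
By Bayes' rule, P(urn B | data) = (0.017354) / (0.097173) = 0.17859.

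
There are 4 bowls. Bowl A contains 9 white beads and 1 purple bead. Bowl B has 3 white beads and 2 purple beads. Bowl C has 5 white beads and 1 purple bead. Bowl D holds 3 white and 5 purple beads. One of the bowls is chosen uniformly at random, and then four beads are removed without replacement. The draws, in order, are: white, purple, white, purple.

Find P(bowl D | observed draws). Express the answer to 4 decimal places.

0.4167

The likelihood of the observed sequence under each hypothesis: P(data | bowl A) = (9/10)(1/9)(8/8)(0/7) = 0; P(data | bowl B) = (3/5)(2/4)(2/3)(1/2) = 1/10; P(data | bowl C) = (5/6)(1/5)(4/4)(0/3) = 0; P(data | bowl D) = (3/8)(5/7)(2/6)(4/5) = 1/14.
Weighting by the prior gives 1/4 · 0 = 0, 1/4 · 1/10 = 1/40, 1/4 · 0 = 0, 1/4 · 1/14 = 1/56; summing to 3/70.
By Bayes' rule, P(bowl D | data) = (1/56) / (3/70) = 5/12.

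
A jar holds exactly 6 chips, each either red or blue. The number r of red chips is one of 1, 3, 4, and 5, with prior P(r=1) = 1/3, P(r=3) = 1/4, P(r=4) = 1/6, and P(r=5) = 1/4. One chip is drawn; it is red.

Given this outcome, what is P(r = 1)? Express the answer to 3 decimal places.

0.111

Under each hypothesis, the probability of this draw is: P(data | r = 1) = (1/6) = 1/6; P(data | r = 3) = (3/6) = 1/2; P(data | r = 4) = (4/6) = 2/3; P(data | r = 5) = (5/6) = 5/6.
The prior-weighted likelihoods are 1/3 · 1/6 = 1/18, 1/4 · 1/2 = 1/8, 1/6 · 2/3 = 1/9, 1/4 · 5/6 = 5/24; these sum to 1/2.
Hence P(r = 1 | data) = (1/18) / (1/2) = 1/9.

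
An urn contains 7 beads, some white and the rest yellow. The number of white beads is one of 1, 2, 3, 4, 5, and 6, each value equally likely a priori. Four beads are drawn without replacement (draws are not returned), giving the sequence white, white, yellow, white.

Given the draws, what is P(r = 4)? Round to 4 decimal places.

Compute the likelihood of the observed sequence for each case: P(data | r = 1) = (1/7)(0/6) = 0; P(data | r = 2) = (2/7)(1/6)(5/5)(0/4) = 0; P(data | r = 3) = (3/7)(2/6)(4/5)(1/4) = 1/35; P(data | r = 4) = (4/7)(3/6)(3/5)(2/4) = 3/35; P(data | r = 5) = (5/7)(4/6)(2/5)(3/4) = 1/7; P(data | r = 6) = (6/7)(5/6)(1/5)(4/4) = 1/7.
Multiplying each by its prior: 1/6 · 0 = 0, 1/6 · 0 = 0, 1/6 · 1/35 = 1/210, 1/6 · 3/35 = 1/70, 1/6 · 1/7 = 1/42, 1/6 · 1/7 = 1/42; summing to 1/15.
Therefore the posterior P(r = 4 | data) = (1/70) / (1/15) = 3/14.

0.2143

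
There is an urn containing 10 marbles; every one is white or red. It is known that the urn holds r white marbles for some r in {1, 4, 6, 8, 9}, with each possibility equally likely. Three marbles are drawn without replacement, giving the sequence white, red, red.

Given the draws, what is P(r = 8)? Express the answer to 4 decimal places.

0.0571

Compute the likelihood of the observed sequence for each case: P(data | r = 1) = (1/10)(9/9)(8/8) = 1/10; P(data | r = 4) = (4/10)(6/9)(5/8) = 1/6; P(data | r = 6) = (6/10)(4/9)(3/8) = 1/10; P(data | r = 8) = (8/10)(2/9)(1/8) = 1/45; P(data | r = 9) = (9/10)(1/9)(0/8) = 0.
Multiplying each by its prior: 1/5 · 1/10 = 1/50, 1/5 · 1/6 = 1/30, 1/5 · 1/10 = 1/50, 1/5 · 1/45 = 1/225, 1/5 · 0 = 0; summing to 7/90.
Therefore the posterior P(r = 8 | data) = (1/225) / (7/90) = 2/35.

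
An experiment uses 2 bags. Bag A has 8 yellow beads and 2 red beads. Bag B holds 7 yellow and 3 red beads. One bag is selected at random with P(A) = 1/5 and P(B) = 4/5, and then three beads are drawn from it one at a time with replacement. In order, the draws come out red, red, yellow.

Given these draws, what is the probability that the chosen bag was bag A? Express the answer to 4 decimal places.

0.1127

The likelihood of the observed sequence under each hypothesis: P(data | bag A) = (2/10)(2/10)(8/10) = 0.032; P(data | bag B) = (3/10)(3/10)(7/10) = 0.063.
The prior-weighted likelihoods are 1/5 · 0.032 = 0.0064, 4/5 · 0.063 = 0.0504; summing to 0.0568.
So P(bag A | data) = (0.0064) / (0.0568) = 0.11268.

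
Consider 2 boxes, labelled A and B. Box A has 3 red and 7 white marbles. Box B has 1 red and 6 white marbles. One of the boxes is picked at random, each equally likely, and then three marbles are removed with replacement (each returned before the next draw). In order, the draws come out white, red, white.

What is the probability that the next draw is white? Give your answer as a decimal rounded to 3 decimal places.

0.765

Under each hypothesis, the probability of the observed sequence is: P(data | box A) = (7/10)(3/10)(7/10) = 0.147; P(data | box B) = (6/7)(1/7)(6/7) = 0.10496.
Multiplying each by its prior: 1/2 · 0.147 = 0.0735, 1/2 · 0.10496 = 0.052478; with total 0.12598.
Normalising, the posterior is P(box A | data) = 0.58343, P(box B | data) = 0.41657.
So P(white next | data) = Σ P(white next | H) P(H | data) = (7/10)(0.58343) + (6/7)(0.41657) = 0.76546.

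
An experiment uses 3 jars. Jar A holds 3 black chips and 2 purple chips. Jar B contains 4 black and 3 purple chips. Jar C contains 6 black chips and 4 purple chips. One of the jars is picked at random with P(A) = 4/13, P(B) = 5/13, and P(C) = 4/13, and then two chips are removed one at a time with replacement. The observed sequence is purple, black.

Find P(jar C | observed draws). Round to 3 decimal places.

0.305

The likelihood of the observed sequence under each hypothesis: P(data | jar A) = (2/5)(3/5) = 0.24; P(data | jar B) = (3/7)(4/7) = 0.2449; P(data | jar C) = (4/10)(6/10) = 0.24.
Multiplying each by its prior: 4/13 · 0.24 = 0.073846, 5/13 · 0.2449 = 0.094192, 4/13 · 0.24 = 0.073846; summing to 0.24188.
So P(jar C | data) = (0.073846) / (0.24188) = 0.3053.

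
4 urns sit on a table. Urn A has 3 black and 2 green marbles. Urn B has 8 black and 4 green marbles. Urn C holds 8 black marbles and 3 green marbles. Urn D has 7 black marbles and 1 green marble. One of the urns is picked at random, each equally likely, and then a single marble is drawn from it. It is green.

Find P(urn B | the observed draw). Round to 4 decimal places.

0.2947

The likelihood of this draw under each hypothesis: P(data | urn A) = (2/5) = 0.4; P(data | urn B) = (4/12) = 0.33333; P(data | urn C) = (3/11) = 0.27273; P(data | urn D) = (1/8) = 0.125.
The prior-weighted likelihoods are 1/4 · 0.4 = 0.1, 1/4 · 0.33333 = 0.083333, 1/4 · 0.27273 = 0.068182, 1/4 · 0.125 = 0.03125; with total 0.28277.
By Bayes' rule, P(urn B | data) = (0.083333) / (0.28277) = 0.29471.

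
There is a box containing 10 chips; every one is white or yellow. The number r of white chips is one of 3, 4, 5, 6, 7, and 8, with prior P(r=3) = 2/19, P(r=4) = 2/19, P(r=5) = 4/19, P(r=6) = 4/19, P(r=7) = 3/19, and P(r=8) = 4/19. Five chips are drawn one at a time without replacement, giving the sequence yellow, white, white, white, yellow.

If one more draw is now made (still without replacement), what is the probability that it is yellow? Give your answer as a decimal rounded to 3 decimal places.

The likelihood of the observed sequence under each hypothesis: P(data | r = 3) = (7/10)(3/9)(2/8)(1/7)(6/6) = 0.0083333; P(data | r = 4) = (6/10)(4/9)(3/8)(2/7)(5/6) = 0.02381; P(data | r = 5) = (5/10)(5/9)(4/8)(3/7)(4/6) = 0.039683; P(data | r = 6) = (4/10)(6/9)(5/8)(4/7)(3/6) = 0.047619; P(data | r = 7) = (3/10)(7/9)(6/8)(5/7)(2/6) = 0.041667; P(data | r = 8) = (2/10)(8/9)(7/8)(6/7)(1/6) = 0.022222.
Weighting by the prior gives 2/19 · 0.0083333 = 0.00087719, 2/19 · 0.02381 = 0.0025063, 4/19 · 0.039683 = 0.0083542, 4/19 · 0.047619 = 0.010025, 3/19 · 0.041667 = 0.0065789, 4/19 · 0.022222 = 0.0046784; these sum to 0.03302.
Normalising, the posterior is P(r = 3 | data) = 0.026565, P(r = 4 | data) = 0.075901, P(r = 5 | data) = 0.253, P(r = 6 | data) = 0.30361, P(r = 7 | data) = 0.19924, P(r = 8 | data) = 0.14168.
So P(yellow next | data) = Σ P(yellow next | H) P(H | data) = (1)(0.026565) + (4/5)(0.075901) + (3/5)(0.253) + (2/5)(0.30361) + (1/5)(0.19924) + (0)(0.14168) = 0.40038.

0.400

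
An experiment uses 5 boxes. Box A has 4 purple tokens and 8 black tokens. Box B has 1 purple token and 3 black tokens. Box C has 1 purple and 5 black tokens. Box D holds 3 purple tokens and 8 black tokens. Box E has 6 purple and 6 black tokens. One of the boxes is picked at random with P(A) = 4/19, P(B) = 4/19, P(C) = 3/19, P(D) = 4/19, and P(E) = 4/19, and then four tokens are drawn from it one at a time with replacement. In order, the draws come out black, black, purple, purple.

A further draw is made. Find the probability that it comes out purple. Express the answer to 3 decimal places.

Compute the likelihood of the observed sequence for each case: P(data | box A) = (8/12)(8/12)(4/12)(4/12) = 0.049383; P(data | box B) = (3/4)(3/4)(1/4)(1/4) = 0.035156; P(data | box C) = (5/6)(5/6)(1/6)(1/6) = 0.01929; P(data | box D) = (8/11)(8/11)(3/11)(3/11) = 0.039342; P(data | box E) = (6/12)(6/12)(6/12)(6/12) = 0.0625.
Multiplying each by its prior: 4/19 · 0.049383 = 0.010396, 4/19 · 0.035156 = 0.0074013, 3/19 · 0.01929 = 0.0030458, 4/19 · 0.039342 = 0.0082824, 4/19 · 0.0625 = 0.013158; these sum to 0.042284.
Normalising, the posterior is P(box A | data) = 0.24587, P(box B | data) = 0.17504, P(box C | data) = 0.072032, P(box D | data) = 0.19588, P(box E | data) = 0.31118.
So P(purple next | data) = Σ P(purple next | H) P(H | data) = (1/3)(0.24587) + (1/4)(0.17504) + (1/6)(0.072032) + (3/11)(0.19588) + (1/2)(0.31118) = 0.34673.

0.347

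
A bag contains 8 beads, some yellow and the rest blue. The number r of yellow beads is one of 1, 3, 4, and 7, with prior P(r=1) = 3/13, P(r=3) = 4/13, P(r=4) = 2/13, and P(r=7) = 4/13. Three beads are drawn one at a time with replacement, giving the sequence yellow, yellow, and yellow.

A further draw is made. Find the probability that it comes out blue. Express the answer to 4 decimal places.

0.1897

The likelihood of the observed sequence under each hypothesis: P(data | r = 1) = (1/8)(1/8)(1/8) = 0.0019531; P(data | r = 3) = (3/8)(3/8)(3/8) = 0.052734; P(data | r = 4) = (4/8)(4/8)(4/8) = 0.125; P(data | r = 7) = (7/8)(7/8)(7/8) = 0.66992.
Weighting by the prior gives 3/13 · 0.0019531 = 0.00045072, 4/13 · 0.052734 = 0.016226, 2/13 · 0.125 = 0.019231, 4/13 · 0.66992 = 0.20613; summing to 0.24204.
The posterior is then P(r = 1 | data) = 0.0018622, P(r = 3 | data) = 0.067039, P(r = 4 | data) = 0.079454, P(r = 7 | data) = 0.85164.
Averaging over the posterior, P(blue next | data) = (7/8)(0.0018622) + (5/8)(0.067039) + (1/2)(0.079454) + (1/8)(0.85164) = 0.18971.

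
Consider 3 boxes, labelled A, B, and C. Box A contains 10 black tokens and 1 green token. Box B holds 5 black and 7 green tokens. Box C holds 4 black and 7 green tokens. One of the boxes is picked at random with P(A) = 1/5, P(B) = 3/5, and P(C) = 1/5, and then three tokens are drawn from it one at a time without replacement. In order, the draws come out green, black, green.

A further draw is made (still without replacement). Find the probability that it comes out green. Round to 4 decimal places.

The likelihood of the observed sequence under each hypothesis: P(data | box A) = (1/11)(10/10)(0/9) = 0; P(data | box B) = (7/12)(5/11)(6/10) = 0.15909; P(data | box C) = (7/11)(4/10)(6/9) = 0.1697.
Multiplying each by its prior: 1/5 · 0 = 0, 3/5 · 0.15909 = 0.095455, 1/5 · 0.1697 = 0.033939; these sum to 0.12939.
The posterior is then P(box A | data) = 0, P(box B | data) = 0.7377, P(box C | data) = 0.2623.
Averaging over the posterior, P(green next | data) = (5/9)(0.7377) + (5/8)(0.2623) = 0.57377.

0.5738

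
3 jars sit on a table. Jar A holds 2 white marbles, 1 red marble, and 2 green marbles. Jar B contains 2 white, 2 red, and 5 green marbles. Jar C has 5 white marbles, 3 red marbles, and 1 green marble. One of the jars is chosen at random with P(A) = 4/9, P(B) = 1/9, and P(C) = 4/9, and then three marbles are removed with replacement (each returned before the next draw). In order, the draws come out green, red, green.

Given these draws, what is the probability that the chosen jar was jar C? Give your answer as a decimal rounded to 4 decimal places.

0.0773

Compute the likelihood of the observed sequence for each case: P(data | jar A) = (2/5)(1/5)(2/5) = 0.032; P(data | jar B) = (5/9)(2/9)(5/9) = 0.068587; P(data | jar C) = (1/9)(3/9)(1/9) = 0.0041152.
Multiplying each by its prior: 4/9 · 0.032 = 0.014222, 1/9 · 0.068587 = 0.0076208, 4/9 · 0.0041152 = 0.001829; with total 0.023672.
So P(jar C | data) = (0.001829) / (0.023672) = 0.077264.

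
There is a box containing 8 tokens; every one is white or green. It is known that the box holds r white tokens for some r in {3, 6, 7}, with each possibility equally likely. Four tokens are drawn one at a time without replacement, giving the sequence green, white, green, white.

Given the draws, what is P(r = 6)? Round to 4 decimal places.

0.3333

Under each hypothesis, the probability of the observed sequence is: P(data | r = 3) = (5/8)(3/7)(4/6)(2/5) = 1/14; P(data | r = 6) = (2/8)(6/7)(1/6)(5/5) = 1/28; P(data | r = 7) = (1/8)(7/7)(0/6) = 0.
Weighting by the prior gives 1/3 · 1/14 = 1/42, 1/3 · 1/28 = 1/84, 1/3 · 0 = 0; summing to 1/28.
Hence P(r = 6 | data) = (1/84) / (1/28) = 1/3.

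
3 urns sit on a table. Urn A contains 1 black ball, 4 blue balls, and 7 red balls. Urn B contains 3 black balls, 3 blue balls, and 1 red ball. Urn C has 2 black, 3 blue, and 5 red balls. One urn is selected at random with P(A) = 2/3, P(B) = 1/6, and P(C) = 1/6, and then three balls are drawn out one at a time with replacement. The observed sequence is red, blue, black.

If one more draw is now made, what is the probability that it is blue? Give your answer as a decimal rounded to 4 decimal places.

0.3457

Compute the likelihood of the observed sequence for each case: P(data | urn A) = (7/12)(4/12)(1/12) = 0.016204; P(data | urn B) = (1/7)(3/7)(3/7) = 0.026239; P(data | urn C) = (5/10)(3/10)(2/10) = 0.03.
Multiplying each by its prior: 2/3 · 0.016204 = 0.010802, 1/6 · 0.026239 = 0.0043732, 1/6 · 0.03 = 0.005; summing to 0.020176.
Normalising, the posterior is P(urn A | data) = 0.53542, P(urn B | data) = 0.21676, P(urn C | data) = 0.24782.
The predictive probability is P(blue next | data) = (1/3)(0.53542) + (3/7)(0.21676) + (3/10)(0.24782) = 0.34572.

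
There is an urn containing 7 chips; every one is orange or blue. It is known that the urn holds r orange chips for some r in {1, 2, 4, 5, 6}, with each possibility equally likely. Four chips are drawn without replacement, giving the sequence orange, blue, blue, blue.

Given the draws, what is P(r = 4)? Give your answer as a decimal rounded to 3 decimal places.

Under each hypothesis, the probability of the observed sequence is: P(data | r = 1) = (1/7)(6/6)(5/5)(4/4) = 1/7; P(data | r = 2) = (2/7)(5/6)(4/5)(3/4) = 1/7; P(data | r = 4) = (4/7)(3/6)(2/5)(1/4) = 1/35; P(data | r = 5) = (5/7)(2/6)(1/5)(0/4) = 0; P(data | r = 6) = (6/7)(1/6)(0/5) = 0.
Multiplying each by its prior: 1/5 · 1/7 = 1/35, 1/5 · 1/7 = 1/35, 1/5 · 1/35 = 1/175, 1/5 · 0 = 0, 1/5 · 0 = 0; with total 11/175.
By Bayes' rule, P(r = 4 | data) = (1/175) / (11/175) = 1/11.

0.091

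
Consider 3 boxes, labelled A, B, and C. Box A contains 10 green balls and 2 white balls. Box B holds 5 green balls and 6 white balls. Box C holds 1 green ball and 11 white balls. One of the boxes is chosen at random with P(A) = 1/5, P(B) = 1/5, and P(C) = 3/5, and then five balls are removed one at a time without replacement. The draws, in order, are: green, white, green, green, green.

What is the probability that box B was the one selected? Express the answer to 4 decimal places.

0.1091

The likelihood of the observed sequence under each hypothesis: P(data | box A) = (10/12)(2/11)(9/10)(8/9)(7/8) = 7/66; P(data | box B) = (5/11)(6/10)(4/9)(3/8)(2/7) = 1/77; P(data | box C) = (1/12)(11/11)(0/10) = 0.
Weighting by the prior gives 1/5 · 7/66 = 7/330, 1/5 · 1/77 = 1/385, 3/5 · 0 = 0; with total 1/42.
So P(box B | data) = (1/385) / (1/42) = 6/55.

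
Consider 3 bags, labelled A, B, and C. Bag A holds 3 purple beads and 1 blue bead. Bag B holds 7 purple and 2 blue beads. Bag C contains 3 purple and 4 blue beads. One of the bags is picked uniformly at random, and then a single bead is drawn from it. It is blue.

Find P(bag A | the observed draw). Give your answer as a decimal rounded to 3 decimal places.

0.240

The likelihood of this draw under each hypothesis: P(data | bag A) = (1/4) = 1/4; P(data | bag B) = (2/9) = 2/9; P(data | bag C) = (4/7) = 4/7.
Weighting by the prior gives 1/3 · 1/4 = 1/12, 1/3 · 2/9 = 2/27, 1/3 · 4/7 = 4/21; with total 263/756.
So P(bag A | data) = (1/12) / (263/756) = 63/263.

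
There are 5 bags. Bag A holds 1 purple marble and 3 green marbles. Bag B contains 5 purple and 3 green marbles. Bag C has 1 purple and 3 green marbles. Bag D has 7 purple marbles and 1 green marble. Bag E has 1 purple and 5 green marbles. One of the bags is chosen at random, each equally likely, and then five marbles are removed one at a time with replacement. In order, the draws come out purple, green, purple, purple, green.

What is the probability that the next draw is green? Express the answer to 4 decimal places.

0.4581

For each hypothesis, P(data | H) works out to: P(data | bag A) = (1/4)(3/4)(1/4)(1/4)(3/4) = 0.0087891; P(data | bag B) = (5/8)(3/8)(5/8)(5/8)(3/8) = 0.034332; P(data | bag C) = (1/4)(3/4)(1/4)(1/4)(3/4) = 0.0087891; P(data | bag D) = (7/8)(1/8)(7/8)(7/8)(1/8) = 0.010468; P(data | bag E) = (1/6)(5/6)(1/6)(1/6)(5/6) = 0.003215.
The prior-weighted likelihoods are 1/5 · 0.0087891 = 0.0017578, 1/5 · 0.034332 = 0.0068665, 1/5 · 0.0087891 = 0.0017578, 1/5 · 0.010468 = 0.0020935, 1/5 · 0.003215 = 0.000643; summing to 0.013119.
Normalising, the posterior is P(bag A | data) = 0.13399, P(bag B | data) = 0.52341, P(bag C | data) = 0.13399, P(bag D | data) = 0.15958, P(bag E | data) = 0.049015.
The predictive probability is P(green next | data) = (3/4)(0.13399) + (3/8)(0.52341) + (3/4)(0.13399) + (1/8)(0.15958) + (5/6)(0.049015) = 0.45806.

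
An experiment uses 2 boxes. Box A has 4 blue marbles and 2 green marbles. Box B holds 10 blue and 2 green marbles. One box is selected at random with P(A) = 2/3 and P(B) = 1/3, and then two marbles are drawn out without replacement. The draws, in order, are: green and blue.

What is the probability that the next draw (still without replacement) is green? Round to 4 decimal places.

0.2168

For each hypothesis, P(data | H) works out to: P(data | box A) = (2/6)(4/5) = 4/15; P(data | box B) = (2/12)(10/11) = 5/33.
Weighting by the prior gives 2/3 · 4/15 = 8/45, 1/3 · 5/33 = 5/99; with total 113/495.
The posterior is then P(box A | data) = 88/113, P(box B | data) = 25/113.
The predictive probability is P(green next | data) = (1/4)(88/113) + (1/10)(25/113) = 49/226.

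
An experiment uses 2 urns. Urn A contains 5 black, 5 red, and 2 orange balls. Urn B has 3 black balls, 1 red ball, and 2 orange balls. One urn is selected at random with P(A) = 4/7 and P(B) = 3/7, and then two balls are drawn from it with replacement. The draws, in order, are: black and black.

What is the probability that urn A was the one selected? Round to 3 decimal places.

0.481

Under each hypothesis, the probability of the observed sequence is: P(data | urn A) = (5/12)(5/12) = 25/144; P(data | urn B) = (3/6)(3/6) = 1/4.
Weighting by the prior gives 4/7 · 25/144 = 25/252, 3/7 · 1/4 = 3/28; summing to 13/63.
Therefore the posterior P(urn A | data) = (25/252) / (13/63) = 25/52.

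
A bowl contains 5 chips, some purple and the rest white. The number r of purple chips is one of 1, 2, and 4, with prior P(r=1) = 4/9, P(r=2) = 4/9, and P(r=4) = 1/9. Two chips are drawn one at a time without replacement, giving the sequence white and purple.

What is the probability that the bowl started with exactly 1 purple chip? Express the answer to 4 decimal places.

For each hypothesis, P(data | H) works out to: P(data | r = 1) = (4/5)(1/4) = 1/5; P(data | r = 2) = (3/5)(2/4) = 3/10; P(data | r = 4) = (1/5)(4/4) = 1/5.
Multiplying each by its prior: 4/9 · 1/5 = 4/45, 4/9 · 3/10 = 2/15, 1/9 · 1/5 = 1/45; these sum to 11/45.
So P(r = 1 | data) = (4/45) / (11/45) = 4/11.

0.3636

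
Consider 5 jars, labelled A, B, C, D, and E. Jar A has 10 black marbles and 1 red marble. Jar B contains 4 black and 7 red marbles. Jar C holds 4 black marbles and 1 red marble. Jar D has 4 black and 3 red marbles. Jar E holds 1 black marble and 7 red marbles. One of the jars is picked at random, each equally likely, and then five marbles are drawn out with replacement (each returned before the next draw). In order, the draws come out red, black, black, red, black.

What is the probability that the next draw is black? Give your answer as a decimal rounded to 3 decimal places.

0.597

For each hypothesis, P(data | H) works out to: P(data | jar A) = (1/11)(10/11)(10/11)(1/11)(10/11) = 0.0062092; P(data | jar B) = (7/11)(4/11)(4/11)(7/11)(4/11) = 0.019472; P(data | jar C) = (1/5)(4/5)(4/5)(1/5)(4/5) = 0.02048; P(data | jar D) = (3/7)(4/7)(4/7)(3/7)(4/7) = 0.034271; P(data | jar E) = (7/8)(1/8)(1/8)(7/8)(1/8) = 0.0014954.
Multiplying each by its prior: 1/5 · 0.0062092 = 0.0012418, 1/5 · 0.019472 = 0.0038944, 1/5 · 0.02048 = 0.004096, 1/5 · 0.034271 = 0.0068543, 1/5 · 0.0014954 = 0.00029907; these sum to 0.016386.
The posterior is then P(jar A | data) = 0.075789, P(jar B | data) = 0.23767, P(jar C | data) = 0.24998, P(jar D | data) = 0.41831, P(jar E | data) = 0.018252.
Averaging over the posterior, P(black next | data) = (10/11)(0.075789) + (4/11)(0.23767) + (4/5)(0.24998) + (4/7)(0.41831) + (1/8)(0.018252) = 0.59662.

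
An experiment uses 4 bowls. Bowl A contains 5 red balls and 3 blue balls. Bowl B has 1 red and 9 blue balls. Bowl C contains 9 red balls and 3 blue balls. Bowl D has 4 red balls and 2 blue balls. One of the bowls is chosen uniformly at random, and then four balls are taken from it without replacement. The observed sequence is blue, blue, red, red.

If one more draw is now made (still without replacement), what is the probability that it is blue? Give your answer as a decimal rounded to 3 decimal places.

0.128

Under each hypothesis, the probability of the observed sequence is: P(data | bowl A) = (3/8)(2/7)(5/6)(4/5) = 0.071429; P(data | bowl B) = (9/10)(8/9)(1/8)(0/7) = 0; P(data | bowl C) = (3/12)(2/11)(9/10)(8/9) = 0.036364; P(data | bowl D) = (2/6)(1/5)(4/4)(3/3) = 0.066667.
Multiplying each by its prior: 1/4 · 0.071429 = 0.017857, 1/4 · 0 = 0, 1/4 · 0.036364 = 0.0090909, 1/4 · 0.066667 = 0.016667; summing to 0.043615.
Normalising, the posterior is P(bowl A | data) = 0.40943, P(bowl B | data) = 0, P(bowl C | data) = 0.20844, P(bowl D | data) = 0.38213.
The predictive probability is P(blue next | data) = (1/4)(0.40943) + (1/8)(0.20844) + (0)(0.38213) = 0.12841.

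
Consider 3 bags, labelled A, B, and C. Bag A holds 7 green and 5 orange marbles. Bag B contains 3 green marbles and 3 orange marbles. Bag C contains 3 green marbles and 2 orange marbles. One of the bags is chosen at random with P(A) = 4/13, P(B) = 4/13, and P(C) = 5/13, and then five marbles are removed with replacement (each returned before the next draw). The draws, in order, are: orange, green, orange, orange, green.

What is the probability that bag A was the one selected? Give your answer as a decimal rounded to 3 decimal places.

0.291

Under each hypothesis, the probability of the observed sequence is: P(data | bag A) = (5/12)(7/12)(5/12)(5/12)(7/12) = 0.024615; P(data | bag B) = (3/6)(3/6)(3/6)(3/6)(3/6) = 0.03125; P(data | bag C) = (2/5)(3/5)(2/5)(2/5)(3/5) = 0.02304.
Weighting by the prior gives 4/13 · 0.024615 = 0.0075738, 4/13 · 0.03125 = 0.0096154, 5/13 · 0.02304 = 0.0088615; these sum to 0.026051.
So P(bag A | data) = (0.0075738) / (0.026051) = 0.29073.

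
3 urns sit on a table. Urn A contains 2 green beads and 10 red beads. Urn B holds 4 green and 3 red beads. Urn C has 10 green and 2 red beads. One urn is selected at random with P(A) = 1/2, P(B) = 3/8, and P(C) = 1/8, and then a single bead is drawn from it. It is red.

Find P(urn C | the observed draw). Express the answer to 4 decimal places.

The likelihood of this draw under each hypothesis: P(data | urn A) = (10/12) = 5/6; P(data | urn B) = (3/7) = 3/7; P(data | urn C) = (2/12) = 1/6.
Weighting by the prior gives 1/2 · 5/6 = 5/12, 3/8 · 3/7 = 9/56, 1/8 · 1/6 = 1/48; these sum to 67/112.
Therefore the posterior P(urn C | data) = (1/48) / (67/112) = 7/201.

0.0348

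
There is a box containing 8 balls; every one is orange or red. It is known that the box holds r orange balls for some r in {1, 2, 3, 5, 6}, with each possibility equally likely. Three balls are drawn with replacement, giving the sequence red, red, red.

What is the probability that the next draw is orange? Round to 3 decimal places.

Under each hypothesis, the probability of the observed sequence is: P(data | r = 1) = (7/8)(7/8)(7/8) = 0.66992; P(data | r = 2) = (6/8)(6/8)(6/8) = 0.42188; P(data | r = 3) = (5/8)(5/8)(5/8) = 0.24414; P(data | r = 5) = (3/8)(3/8)(3/8) = 0.052734; P(data | r = 6) = (2/8)(2/8)(2/8) = 0.015625.
Weighting by the prior gives 1/5 · 0.66992 = 0.13398, 1/5 · 0.42188 = 0.084375, 1/5 · 0.24414 = 0.048828, 1/5 · 0.052734 = 0.010547, 1/5 · 0.015625 = 0.003125; these sum to 0.28086.
The posterior is then P(r = 1 | data) = 0.47705, P(r = 2 | data) = 0.30042, P(r = 3 | data) = 0.17385, P(r = 5 | data) = 0.037552, P(r = 6 | data) = 0.011127.
Averaging over the posterior, P(orange next | data) = (1/8)(0.47705) + (1/4)(0.30042) + (3/8)(0.17385) + (5/8)(0.037552) + (3/4)(0.011127) = 0.23175.

0.232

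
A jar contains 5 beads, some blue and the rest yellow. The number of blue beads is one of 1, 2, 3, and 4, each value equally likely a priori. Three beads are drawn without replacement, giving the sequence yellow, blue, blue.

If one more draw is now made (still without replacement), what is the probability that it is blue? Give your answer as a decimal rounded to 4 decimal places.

For each hypothesis, P(data | H) works out to: P(data | r = 1) = (4/5)(1/4)(0/3) = 0; P(data | r = 2) = (3/5)(2/4)(1/3) = 1/10; P(data | r = 3) = (2/5)(3/4)(2/3) = 1/5; P(data | r = 4) = (1/5)(4/4)(3/3) = 1/5.
Multiplying each by its prior: 1/4 · 0 = 0, 1/4 · 1/10 = 1/40, 1/4 · 1/5 = 1/20, 1/4 · 1/5 = 1/20; with total 1/8.
The posterior is then P(r = 1 | data) = 0, P(r = 2 | data) = 1/5, P(r = 3 | data) = 2/5, P(r = 4 | data) = 2/5.
So P(blue next | data) = Σ P(blue next | H) P(H | data) = (0)(1/5) + (1/2)(2/5) + (1)(2/5) = 3/5.

0.6000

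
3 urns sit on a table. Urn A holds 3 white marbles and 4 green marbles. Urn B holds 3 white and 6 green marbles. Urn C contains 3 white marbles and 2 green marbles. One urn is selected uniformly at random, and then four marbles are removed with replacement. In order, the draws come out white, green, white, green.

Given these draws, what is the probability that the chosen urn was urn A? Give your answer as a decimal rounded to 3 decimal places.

0.359

For each hypothesis, P(data | H) works out to: P(data | urn A) = (3/7)(4/7)(3/7)(4/7) = 0.059975; P(data | urn B) = (3/9)(6/9)(3/9)(6/9) = 0.049383; P(data | urn C) = (3/5)(2/5)(3/5)(2/5) = 0.0576.
Weighting by the prior gives 1/3 · 0.059975 = 0.019992, 1/3 · 0.049383 = 0.016461, 1/3 · 0.0576 = 0.0192; summing to 0.055653.
By Bayes' rule, P(urn A | data) = (0.019992) / (0.055653) = 0.35922.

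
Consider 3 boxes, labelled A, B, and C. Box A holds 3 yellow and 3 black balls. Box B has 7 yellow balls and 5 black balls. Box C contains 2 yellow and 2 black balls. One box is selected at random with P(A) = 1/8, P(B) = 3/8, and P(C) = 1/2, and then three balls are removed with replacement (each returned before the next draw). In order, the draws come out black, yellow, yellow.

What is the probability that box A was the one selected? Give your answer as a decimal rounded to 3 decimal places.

For each hypothesis, P(data | H) works out to: P(data | box A) = (3/6)(3/6)(3/6) = 0.125; P(data | box B) = (5/12)(7/12)(7/12) = 0.14178; P(data | box C) = (2/4)(2/4)(2/4) = 0.125.
Multiplying each by its prior: 1/8 · 0.125 = 0.015625, 3/8 · 0.14178 = 0.053168, 1/2 · 0.125 = 0.0625; with total 0.13129.
Hence P(box A | data) = (0.015625) / (0.13129) = 0.11901.

0.119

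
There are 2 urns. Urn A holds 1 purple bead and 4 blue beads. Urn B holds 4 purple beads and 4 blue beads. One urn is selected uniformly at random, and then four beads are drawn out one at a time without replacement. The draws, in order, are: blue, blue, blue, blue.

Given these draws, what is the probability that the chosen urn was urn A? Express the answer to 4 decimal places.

The likelihood of the observed sequence under each hypothesis: P(data | urn A) = (4/5)(3/4)(2/3)(1/2) = 1/5; P(data | urn B) = (4/8)(3/7)(2/6)(1/5) = 1/70.
Weighting by the prior gives 1/2 · 1/5 = 1/10, 1/2 · 1/70 = 1/140; summing to 3/28.
Therefore the posterior P(urn A | data) = (1/10) / (3/28) = 14/15.

0.9333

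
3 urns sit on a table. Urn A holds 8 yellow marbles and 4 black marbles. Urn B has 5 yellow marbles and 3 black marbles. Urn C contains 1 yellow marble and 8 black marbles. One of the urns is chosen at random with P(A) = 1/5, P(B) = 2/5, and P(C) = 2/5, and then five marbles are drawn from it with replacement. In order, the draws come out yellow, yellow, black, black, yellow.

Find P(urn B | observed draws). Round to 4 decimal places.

0.6618

The likelihood of the observed sequence under each hypothesis: P(data | urn A) = (8/12)(8/12)(4/12)(4/12)(8/12) = 0.032922; P(data | urn B) = (5/8)(5/8)(3/8)(3/8)(5/8) = 0.034332; P(data | urn C) = (1/9)(1/9)(8/9)(8/9)(1/9) = 0.0010838.
The prior-weighted likelihoods are 1/5 · 0.032922 = 0.0065844, 2/5 · 0.034332 = 0.013733, 2/5 · 0.0010838 = 0.00043354; summing to 0.020751.
Hence P(urn B | data) = (0.013733) / (0.020751) = 0.6618.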